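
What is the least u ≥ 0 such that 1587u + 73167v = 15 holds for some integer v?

2213

Reduce mod 73167: 1587u ≡ 15 (mod 73167). With g = gcd(1587, 73167) = 3 dividing 15, divide through: 529u ≡ 5 (mod 24389).
Since gcd(529, 24389) = 1, u ≡ 5·(529)⁻¹ ≡ 2213 (mod 24389). Smallest non-negative: 2213.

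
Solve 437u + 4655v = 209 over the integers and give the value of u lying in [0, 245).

Euclid: 4655 = 10·437 + 285; 437 = 1·285 + 152; 285 = 1·152 + 133; 152 = 1·133 + 19; 133 = 7·19 + 0 → gcd = 19; 209 = 19·11.
Back-substitution yields 437·(32) + 4655·(-3) = 19, so one solution is u = 32·11 = 352, v = -3·11 = -33.
Solutions in u differ by 4655/19 = 245; the one in [0, 245) is 352 mod 245 = 107.

107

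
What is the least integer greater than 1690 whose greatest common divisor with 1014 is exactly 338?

Multiples of 338 above 1690: 338·6, 338·7, … . Need the cofactor coprime to 1014/338 = 3.
Checking s = 6, 7, … the first with gcd(s, 3) = 1 is s = 7, giving 2366.

2366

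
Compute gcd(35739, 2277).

Euclid: 35739 = 15·2277 + 1584; 2277 = 1·1584 + 693; 1584 = 2·693 + 198; 693 = 3·198 + 99; 198 = 2·99 + 0. Last nonzero remainder: 99.

99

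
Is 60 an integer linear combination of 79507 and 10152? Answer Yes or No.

Yes

By Bézout, 79507x − 10152y = 60 has integer solutions iff gcd(79507, 10152) | 60.
Euclid: 79507 = 7·10152 + 8443; 10152 = 1·8443 + 1709; 8443 = 4·1709 + 1607; 1709 = 1·1607 + 102; 1607 = 15·102 + 77; 102 = 1·77 + 25; 77 = 3·25 + 2; 25 = 12·2 + 1; 2 = 2·1 + 0. gcd = 1; 60 mod 1 = 0. Yes.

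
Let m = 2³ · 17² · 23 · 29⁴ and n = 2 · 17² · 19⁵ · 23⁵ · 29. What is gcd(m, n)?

385526

min exponent per shared prime: 2 · 17² · 23 · 29 = 385526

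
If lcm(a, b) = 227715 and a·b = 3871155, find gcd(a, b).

17

gcd·lcm = product, so gcd = 3871155/227715 = 17.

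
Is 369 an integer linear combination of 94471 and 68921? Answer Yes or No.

By Bézout, 94471p − 68921q = 369 has integer solutions iff gcd(94471, 68921) | 369.
Euclid: 94471 = 1·68921 + 25550; 68921 = 2·25550 + 17821; 25550 = 1·17821 + 7729; 17821 = 2·7729 + 2363; 7729 = 3·2363 + 640; 2363 = 3·640 + 443; 640 = 1·443 + 197; 443 = 2·197 + 49; 197 = 4·49 + 1; 49 = 49·1 + 0. gcd = 1; 369 mod 1 = 0. Yes.

Yes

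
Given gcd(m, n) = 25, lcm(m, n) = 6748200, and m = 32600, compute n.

5175

Using mn = gcd(m,n)·lcm(m,n) = 25·6748200 = 168705000, we get n = 168705000/32600 = 5175.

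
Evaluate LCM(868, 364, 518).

417508

868 = 2² · 7 · 31; 364 = 2² · 7 · 13; 518 = 2 · 7 · 37
lcm takes max exponent of each prime: 2² · 7 · 13 · 31 · 37 = 417508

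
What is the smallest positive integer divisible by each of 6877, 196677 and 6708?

6877 = 13 · 23²; 196677 = 3² · 13 · 41²; 6708 = 2² · 3 · 13 · 43
lcm takes max exponent of each prime: 2² · 3² · 13 · 23² · 41² · 43 = 17895246876

17895246876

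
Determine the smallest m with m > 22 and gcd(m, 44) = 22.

66

Multiples of 22 above 22: 22·2, 22·3, … . Need the cofactor coprime to 44/22 = 2.
Checking s = 2, 3, … the first with gcd(s, 2) = 1 is s = 3, giving 66.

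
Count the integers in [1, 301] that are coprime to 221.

Prime factors of 221: 13, 17. Count integers ≤ 301 divisible by none of them.
By inclusion–exclusion: 301 − ⌊301/13⌋ − ⌊301/17⌋ + ⌊301/221⌋ = 262.

262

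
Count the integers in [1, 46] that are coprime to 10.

10 = 2·5. Inclusion–exclusion on these primes:
46 − ⌊46/2⌋ − ⌊46/5⌋ + ⌊46/10⌋ = 18

18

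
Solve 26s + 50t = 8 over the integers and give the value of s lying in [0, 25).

8

gcd(26, 50) = 2 (Euclid: 50 = 1·26 + 24; 26 = 1·24 + 2; 24 = 12·2 + 0), and 2 | 8.
Extended Euclid: 26·(2) + 50·(-1) = 2. Scale by 4: s₀ = 8.
General solution s = s₀ + 25k; reducing mod 25 gives s = 8 (and t = -4).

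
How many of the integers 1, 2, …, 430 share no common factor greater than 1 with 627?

248

627 = 3·11·19. Inclusion–exclusion on these primes:
430 − ⌊430/3⌋ − ⌊430/11⌋ − ⌊430/19⌋ + ⌊430/33⌋ + ⌊430/57⌋ + ⌊430/209⌋ − ⌊430/627⌋ = 248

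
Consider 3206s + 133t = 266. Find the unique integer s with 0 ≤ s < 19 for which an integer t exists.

0

gcd(3206, 133) = 7 (Euclid: 3206 = 24·133 + 14; 133 = 9·14 + 7; 14 = 2·7 + 0), and 7 | 266.
Extended Euclid: 3206·(-9) + 133·(217) = 7. Scale by 38: s₀ = -342.
General solution s = s₀ + 19k; reducing mod 19 gives s = 0 (and t = 2).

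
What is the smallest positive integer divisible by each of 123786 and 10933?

gcd first: 123786 = 11·10933 + 3523; 10933 = 3·3523 + 364; 3523 = 9·364 + 247; 364 = 1·247 + 117; 247 = 2·117 + 13; 117 = 9·13 + 0 → gcd = 13
lcm = 123786·10933/gcd = 1353352338/13 = 104104026

104104026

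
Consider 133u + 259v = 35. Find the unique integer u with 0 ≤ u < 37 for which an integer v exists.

Reduce mod 259: 133u ≡ 35 (mod 259). With g = gcd(133, 259) = 7 dividing 35, divide through: 19u ≡ 5 (mod 37).
Since gcd(19, 37) = 1, u ≡ 5·(19)⁻¹ ≡ 10 (mod 37). Smallest non-negative: 10.

10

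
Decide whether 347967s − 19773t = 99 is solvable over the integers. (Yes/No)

Yes

By Bézout, 347967s − 19773t = 99 has integer solutions iff gcd(347967, 19773) | 99.
Euclid: 347967 = 17·19773 + 11826; 19773 = 1·11826 + 7947; 11826 = 1·7947 + 3879; 7947 = 2·3879 + 189; 3879 = 20·189 + 99; 189 = 1·99 + 90; 99 = 1·90 + 9; 90 = 10·9 + 0. gcd = 9; 99 mod 9 = 0. Yes.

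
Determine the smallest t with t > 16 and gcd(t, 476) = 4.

20

Multiples of 4 above 16: 4·5, 4·6, … . Need the cofactor coprime to 476/4 = 119.
Checking s = 5, 6, … the first with gcd(s, 119) = 1 is s = 5, giving 20.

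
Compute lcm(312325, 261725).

gcd first: 312325 = 1·261725 + 50600; 261725 = 5·50600 + 8725; 50600 = 5·8725 + 6975; 8725 = 1·6975 + 1750; 6975 = 3·1750 + 1725; 1750 = 1·1725 + 25; 1725 = 69·25 + 0 → gcd = 25
lcm = 312325·261725/gcd = 81743260625/25 = 3269730425

3269730425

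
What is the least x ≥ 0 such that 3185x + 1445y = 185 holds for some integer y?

79

Reduce mod 1445: 3185x ≡ 185 (mod 1445). With g = gcd(3185, 1445) = 5 dividing 185, divide through: 637x ≡ 37 (mod 289).
Since gcd(637, 289) = 1, x ≡ 37·(637)⁻¹ ≡ 79 (mod 289). Smallest non-negative: 79.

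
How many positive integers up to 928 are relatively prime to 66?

281

66 = 2·3·11. Inclusion–exclusion on these primes:
928 − ⌊928/2⌋ − ⌊928/3⌋ − ⌊928/11⌋ + ⌊928/6⌋ + ⌊928/22⌋ + ⌊928/33⌋ − ⌊928/66⌋ = 281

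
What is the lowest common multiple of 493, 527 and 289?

259811

lcm(493, 527) = 493·527/gcd = 259811/17 = 15283
lcm(15283, 289) = 15283·289/gcd = 4416787/17 = 259811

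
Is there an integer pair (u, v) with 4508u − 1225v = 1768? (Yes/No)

By Bézout, 4508u − 1225v = 1768 has integer solutions iff gcd(4508, 1225) | 1768.
Euclid: 4508 = 3·1225 + 833; 1225 = 1·833 + 392; 833 = 2·392 + 49; 392 = 8·49 + 0. gcd = 49; 1768 mod 49 = 4. No.

No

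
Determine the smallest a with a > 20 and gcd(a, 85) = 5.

25

85 = 5·17. Any a with gcd(a, 85) = 5 is a multiple of 5, say 5s, with s coprime to 17.
Need s > 20/5, so s ≥ 5. First s ≥ 5 with gcd(s, 17) = 1 is s = 5. Thus a = 5·5 = 25.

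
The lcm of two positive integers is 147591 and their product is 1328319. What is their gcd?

From gcd × lcm = ab: gcd = 1328319 / 147591 = 9.

9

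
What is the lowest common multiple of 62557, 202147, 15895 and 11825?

447002607425

lcm(62557, 202147) = 62557·202147/gcd = 12645709879/517 = 24459787
lcm(24459787, 15895) = 24459787·15895/gcd = 388788314365/187 = 2079081895
lcm(2079081895, 11825) = 2079081895·11825/gcd = 24585143408375/55 = 447002607425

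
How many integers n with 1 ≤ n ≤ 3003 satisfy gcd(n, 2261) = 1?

2295

Prime factors of 2261: 7, 17, 19. Count integers ≤ 3003 divisible by none of them.
By inclusion–exclusion: 3003 − ⌊3003/7⌋ − ⌊3003/17⌋ − ⌊3003/19⌋ + ⌊3003/119⌋ + ⌊3003/133⌋ + ⌊3003/323⌋ − ⌊3003/2261⌋ = 2295.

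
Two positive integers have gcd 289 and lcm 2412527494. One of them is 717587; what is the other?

971618

Using uv = gcd(u,v)·lcm(u,v) = 289·2412527494 = 697220445766, we get v = 697220445766/717587 = 971618.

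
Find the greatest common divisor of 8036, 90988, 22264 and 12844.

4

gcd(8036, 90988): 90988 = 11·8036 + 2592; 8036 = 3·2592 + 260; 2592 = 9·260 + 252; 260 = 1·252 + 8; 252 = 31·8 + 4; 8 = 2·4 + 0 → 4
gcd(4, 22264): 22264 = 5566·4 + 0 → 4
gcd(4, 12844): 12844 = 3211·4 + 0 → 4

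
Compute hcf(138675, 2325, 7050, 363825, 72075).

gcd(138675, 2325): 138675 = 59·2325 + 1500; 2325 = 1·1500 + 825; 1500 = 1·825 + 675; 825 = 1·675 + 150; 675 = 4·150 + 75; 150 = 2·75 + 0 → 75
gcd(75, 7050): 7050 = 94·75 + 0 → 75
gcd(75, 363825): 363825 = 4851·75 + 0 → 75
gcd(75, 72075): 72075 = 961·75 + 0 → 75

75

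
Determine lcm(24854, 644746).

8012258542

gcd first: 644746 = 25·24854 + 23396; 24854 = 1·23396 + 1458; 23396 = 16·1458 + 68; 1458 = 21·68 + 30; 68 = 2·30 + 8; 30 = 3·8 + 6; 8 = 1·6 + 2; 6 = 3·2 + 0 → gcd = 2
lcm = 24854·644746/gcd = 16024517084/2 = 8012258542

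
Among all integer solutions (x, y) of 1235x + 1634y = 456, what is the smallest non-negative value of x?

48

Reduce mod 1634: 1235x ≡ 456 (mod 1634). With g = gcd(1235, 1634) = 19 dividing 456, divide through: 65x ≡ 24 (mod 86).
Since gcd(65, 86) = 1, x ≡ 24·(65)⁻¹ ≡ 48 (mod 86). Smallest non-negative: 48.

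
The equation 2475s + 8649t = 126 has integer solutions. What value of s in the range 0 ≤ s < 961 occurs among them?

353

Euclid: 8649 = 3·2475 + 1224; 2475 = 2·1224 + 27; 1224 = 45·27 + 9; 27 = 3·9 + 0 → gcd = 9; 126 = 9·14.
Back-substitution yields 2475·(-318) + 8649·(91) = 9, so one solution is s = -318·14 = -4452, t = 91·14 = 1274.
Solutions in s differ by 8649/9 = 961; the one in [0, 961) is -4452 mod 961 = 353.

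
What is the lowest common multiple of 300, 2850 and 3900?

74100

300 = 2² · 3 · 5²; 2850 = 2 · 3 · 5² · 19; 3900 = 2² · 3 · 5² · 13
lcm takes max exponent of each prime: 2² · 3 · 5² · 13 · 19 = 74100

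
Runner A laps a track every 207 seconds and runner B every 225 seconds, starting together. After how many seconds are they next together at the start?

5175

207 = 3² · 23; 225 = 3² · 5²
max exponents: 3² · 5² · 23 = 5175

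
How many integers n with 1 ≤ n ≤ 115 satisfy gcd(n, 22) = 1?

22 = 2·11. Inclusion–exclusion on these primes:
115 − ⌊115/2⌋ − ⌊115/11⌋ + ⌊115/22⌋ = 53

53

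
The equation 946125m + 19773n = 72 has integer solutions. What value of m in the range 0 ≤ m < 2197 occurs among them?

146

gcd(946125, 19773) = 9 (Euclid: 946125 = 47·19773 + 16794; 19773 = 1·16794 + 2979; 16794 = 5·2979 + 1899; 2979 = 1·1899 + 1080; 1899 = 1·1080 + 819; 1080 = 1·819 + 261; 819 = 3·261 + 36; 261 = 7·36 + 9; 36 = 4·9 + 0), and 9 | 72.
Extended Euclid: 946125·(-531) + 19773·(25408) = 9. Scale by 8: m₀ = -4248.
General solution m = m₀ + 2197t; reducing mod 2197 gives m = 146 (and n = -6986).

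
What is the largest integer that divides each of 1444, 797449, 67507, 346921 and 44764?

361

gcd(1444, 797449): 797449 = 552·1444 + 361; 1444 = 4·361 + 0 → 361
gcd(361, 67507): 67507 = 187·361 + 0 → 361
gcd(361, 346921): 346921 = 961·361 + 0 → 361
gcd(361, 44764): 44764 = 124·361 + 0 → 361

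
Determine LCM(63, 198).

63 = 3² · 7; 198 = 2 · 3² · 11
max exponents: 2 · 3² · 7 · 11 = 1386

1386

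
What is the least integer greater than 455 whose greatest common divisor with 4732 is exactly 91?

637

4732 = 91·52. Any a with gcd(a, 4732) = 91 is a multiple of 91, say 91s, with s coprime to 52.
Need s > 455/91, so s ≥ 6. First s ≥ 6 with gcd(s, 52) = 1 is s = 7. Thus a = 91·7 = 637.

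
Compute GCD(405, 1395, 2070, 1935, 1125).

gcd(405, 1395): 1395 = 3·405 + 180; 405 = 2·180 + 45; 180 = 4·45 + 0 → 45
gcd(45, 2070): 2070 = 46·45 + 0 → 45
gcd(45, 1935): 1935 = 43·45 + 0 → 45
gcd(45, 1125): 1125 = 25·45 + 0 → 45

45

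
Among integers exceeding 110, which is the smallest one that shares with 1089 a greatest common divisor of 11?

143

1089 = 11·99. Any t with gcd(t, 1089) = 11 is a multiple of 11, say 11s, with s coprime to 99.
Need s > 110/11, so s ≥ 11. First s ≥ 11 with gcd(s, 99) = 1 is s = 13. Thus t = 11·13 = 143.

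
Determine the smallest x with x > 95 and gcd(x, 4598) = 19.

133

gcd(x, 4598) = 19 forces 19 | x; write x = 19s. Then gcd(19s, 19·242) = 19·gcd(s, 242), so need gcd(s, 242) = 1.
19s > 95 gives s ≥ 6. The least s ≥ 6 coprime to 242 is 7, so x = 19·7 = 133.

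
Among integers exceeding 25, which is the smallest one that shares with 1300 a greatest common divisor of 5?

1300 = 5·260. Any a with gcd(a, 1300) = 5 is a multiple of 5, say 5s, with s coprime to 260.
Need s > 25/5, so s ≥ 6. First s ≥ 6 with gcd(s, 260) = 1 is s = 7. Thus a = 5·7 = 35.

35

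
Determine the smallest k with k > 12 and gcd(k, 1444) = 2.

Multiples of 2 above 12: 2·7, 2·8, … . Need the cofactor coprime to 1444/2 = 722.
Checking s = 7, 8, … the first with gcd(s, 722) = 1 is s = 7, giving 14.

14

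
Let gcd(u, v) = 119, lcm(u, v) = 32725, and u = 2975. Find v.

1309

Using uv = gcd(u,v)·lcm(u,v) = 119·32725 = 3894275, we get v = 3894275/2975 = 1309.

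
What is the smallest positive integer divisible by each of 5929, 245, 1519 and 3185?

5929 = 7² · 11²; 245 = 5 · 7²; 1519 = 7² · 31; 3185 = 5 · 7² · 13
lcm takes max exponent of each prime: 5 · 7² · 11² · 13 · 31 = 11946935

11946935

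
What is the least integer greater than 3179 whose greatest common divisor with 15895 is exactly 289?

3468

Multiples of 289 above 3179: 289·12, 289·13, … . Need the cofactor coprime to 15895/289 = 55.
Checking s = 12, 13, … the first with gcd(s, 55) = 1 is s = 12, giving 3468.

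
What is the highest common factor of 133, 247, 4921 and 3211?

133 = 7 · 19; 247 = 13 · 19; 4921 = 7 · 19 · 37; 3211 = 13² · 19
gcd takes min exponent of each prime: 19 = 19

19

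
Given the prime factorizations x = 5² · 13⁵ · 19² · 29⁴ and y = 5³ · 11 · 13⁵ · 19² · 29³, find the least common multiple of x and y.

130352286410792875

max exponent per prime: 5³ · 11 · 13⁵ · 19² · 29⁴ = 130352286410792875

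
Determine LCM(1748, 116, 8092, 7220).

1748 = 2² · 19 · 23; 116 = 2² · 29; 8092 = 2² · 7 · 17²; 7220 = 2² · 5 · 19²
lcm takes max exponent of each prime: 2² · 5 · 7 · 17² · 19² · 23 · 29 = 9742242020

9742242020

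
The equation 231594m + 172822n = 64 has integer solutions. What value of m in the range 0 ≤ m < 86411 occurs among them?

52183

gcd(231594, 172822) = 2 (Euclid: 231594 = 1·172822 + 58772; 172822 = 2·58772 + 55278; 58772 = 1·55278 + 3494; 55278 = 15·3494 + 2868; 3494 = 1·2868 + 626; 2868 = 4·626 + 364; 626 = 1·364 + 262; 364 = 1·262 + 102; 262 = 2·102 + 58; 102 = 1·58 + 44; 58 = 1·44 + 14; 44 = 3·14 + 2; 14 = 7·2 + 0), and 2 | 64.
Extended Euclid: 231594·(-11871) + 172822·(15908) = 2. Scale by 32: m₀ = -379872.
General solution m = m₀ + 86411t; reducing mod 86411 gives m = 52183 (and n = -69929).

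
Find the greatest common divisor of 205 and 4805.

Euclid: 4805 = 23·205 + 90; 205 = 2·90 + 25; 90 = 3·25 + 15; 25 = 1·15 + 10; 15 = 1·10 + 5; 10 = 2·5 + 0. Last nonzero remainder: 5.

5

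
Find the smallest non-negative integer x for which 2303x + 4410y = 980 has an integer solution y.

gcd(2303, 4410) = 49 (Euclid: 4410 = 1·2303 + 2107; 2303 = 1·2107 + 196; 2107 = 10·196 + 147; 196 = 1·147 + 49; 147 = 3·49 + 0), and 49 | 980.
Extended Euclid: 2303·(23) + 4410·(-12) = 49. Scale by 20: x₀ = 460.
General solution x = x₀ + 90t; reducing mod 90 gives x = 10 (and y = -5).

10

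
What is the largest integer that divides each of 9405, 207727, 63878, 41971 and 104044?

9405 = 3² · 5 · 11 · 19; 207727 = 13 · 19 · 29²; 63878 = 2 · 19 · 41²; 41971 = 19 · 47²; 104044 = 2² · 19 · 37²
gcd takes min exponent of each prime: 19 = 19

19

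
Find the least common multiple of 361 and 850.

306850

361 = 19²; 850 = 2 · 5² · 17
max exponents: 2 · 5² · 17 · 19² = 306850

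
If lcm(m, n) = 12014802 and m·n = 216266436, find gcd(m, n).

18

gcd·lcm = product, so gcd = 216266436/12014802 = 18.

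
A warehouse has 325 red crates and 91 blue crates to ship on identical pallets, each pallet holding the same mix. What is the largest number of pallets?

Euclid: 325 = 3·91 + 52; 91 = 1·52 + 39; 52 = 1·39 + 13; 39 = 3·13 + 0. Last nonzero remainder: 13.

13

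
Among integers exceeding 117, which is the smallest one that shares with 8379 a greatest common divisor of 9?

135

gcd(t, 8379) = 9 forces 9 | t; write t = 9s. Then gcd(9s, 9·931) = 9·gcd(s, 931), so need gcd(s, 931) = 1.
9s > 117 gives s ≥ 14. The least s ≥ 14 coprime to 931 is 15, so t = 9·15 = 135.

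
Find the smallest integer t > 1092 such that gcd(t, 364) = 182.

gcd(t, 364) = 182 forces 182 | t; write t = 182s. Then gcd(182s, 182·2) = 182·gcd(s, 2), so need gcd(s, 2) = 1.
182s > 1092 gives s ≥ 7. The least s ≥ 7 coprime to 2 is 7, so t = 182·7 = 1274.

1274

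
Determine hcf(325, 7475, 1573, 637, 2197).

13

gcd(325, 7475): 7475 = 23·325 + 0 → 325
gcd(325, 1573): 1573 = 4·325 + 273; 325 = 1·273 + 52; 273 = 5·52 + 13; 52 = 4·13 + 0 → 13
gcd(13, 637): 637 = 49·13 + 0 → 13
gcd(13, 2197): 2197 = 169·13 + 0 → 13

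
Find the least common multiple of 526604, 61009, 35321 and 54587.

1871024012

526604 = 2² · 13² · 19 · 41; 61009 = 13² · 19²; 35321 = 11 · 13² · 19; 54587 = 13² · 17 · 19
lcm takes max exponent of each prime: 2² · 11 · 13² · 17 · 19² · 41 = 1871024012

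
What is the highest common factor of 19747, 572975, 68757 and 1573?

13

gcd(19747, 572975): 572975 = 29·19747 + 312; 19747 = 63·312 + 91; 312 = 3·91 + 39; 91 = 2·39 + 13; 39 = 3·13 + 0 → 13
gcd(13, 68757): 68757 = 5289·13 + 0 → 13
gcd(13, 1573): 1573 = 121·13 + 0 → 13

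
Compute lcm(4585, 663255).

608204835

gcd first: 663255 = 144·4585 + 3015; 4585 = 1·3015 + 1570; 3015 = 1·1570 + 1445; 1570 = 1·1445 + 125; 1445 = 11·125 + 70; 125 = 1·70 + 55; 70 = 1·55 + 15; 55 = 3·15 + 10; 15 = 1·10 + 5; 10 = 2·5 + 0 → gcd = 5
lcm = 4585·663255/gcd = 3041024175/5 = 608204835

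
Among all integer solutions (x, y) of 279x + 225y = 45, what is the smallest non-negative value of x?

Reduce mod 225: 279x ≡ 45 (mod 225). With g = gcd(279, 225) = 9 dividing 45, divide through: 31x ≡ 5 (mod 25).
Since gcd(31, 25) = 1, x ≡ 5·(31)⁻¹ ≡ 5 (mod 25). Smallest non-negative: 5.

5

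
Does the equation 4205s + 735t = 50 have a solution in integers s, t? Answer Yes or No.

gcd(4205, 735): 4205 = 5·735 + 530; 735 = 1·530 + 205; 530 = 2·205 + 120; 205 = 1·120 + 85; 120 = 1·85 + 35; 85 = 2·35 + 15; 35 = 2·15 + 5; 15 = 3·5 + 0 → 5
5 divides 50, so a solution exists.

Yes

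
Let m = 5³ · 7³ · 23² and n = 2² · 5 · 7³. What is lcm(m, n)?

90723500

max exponent per prime: 2² · 5³ · 7³ · 23² = 90723500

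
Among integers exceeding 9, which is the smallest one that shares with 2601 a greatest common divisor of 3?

gcd(k, 2601) = 3 forces 3 | k; write k = 3s. Then gcd(3s, 3·867) = 3·gcd(s, 867), so need gcd(s, 867) = 1.
3s > 9 gives s ≥ 4. The least s ≥ 4 coprime to 867 is 4, so k = 3·4 = 12.

12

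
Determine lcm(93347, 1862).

9148006

gcd first: 93347 = 50·1862 + 247; 1862 = 7·247 + 133; 247 = 1·133 + 114; 133 = 1·114 + 19; 114 = 6·19 + 0 → gcd = 19
lcm = 93347·1862/gcd = 173812114/19 = 9148006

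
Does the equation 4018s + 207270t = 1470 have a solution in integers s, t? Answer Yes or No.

Yes

By Bézout, 4018s + 207270t = 1470 has integer solutions iff gcd(4018, 207270) | 1470.
Euclid: 207270 = 51·4018 + 2352; 4018 = 1·2352 + 1666; 2352 = 1·1666 + 686; 1666 = 2·686 + 294; 686 = 2·294 + 98; 294 = 3·98 + 0. gcd = 98; 1470 mod 98 = 0. Yes.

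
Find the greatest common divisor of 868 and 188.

Euclid: 868 = 4·188 + 116; 188 = 1·116 + 72; 116 = 1·72 + 44; 72 = 1·44 + 28; 44 = 1·28 + 16; 28 = 1·16 + 12; 16 = 1·12 + 4; 12 = 3·4 + 0. Last nonzero remainder: 4.

4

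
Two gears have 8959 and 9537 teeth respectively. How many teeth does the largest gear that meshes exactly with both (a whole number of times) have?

8959 = 17² · 31
9537 = 3 · 11 · 17²
Common: 17² = 289

289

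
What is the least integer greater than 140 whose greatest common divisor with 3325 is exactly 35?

210

3325 = 35·95. Any m with gcd(m, 3325) = 35 is a multiple of 35, say 35s, with s coprime to 95.
Need s > 140/35, so s ≥ 5. First s ≥ 5 with gcd(s, 95) = 1 is s = 6. Thus m = 35·6 = 210.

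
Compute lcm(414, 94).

gcd first: 414 = 4·94 + 38; 94 = 2·38 + 18; 38 = 2·18 + 2; 18 = 9·2 + 0 → gcd = 2
lcm = 414·94/gcd = 38916/2 = 19458

19458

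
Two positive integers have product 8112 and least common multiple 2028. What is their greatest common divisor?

From gcd × lcm = pq: gcd = 8112 / 2028 = 4.

4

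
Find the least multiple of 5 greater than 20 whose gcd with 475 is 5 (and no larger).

30

475 = 5·95. Any k with gcd(k, 475) = 5 is a multiple of 5, say 5s, with s coprime to 95.
Need s > 20/5, so s ≥ 5. First s ≥ 5 with gcd(s, 95) = 1 is s = 6. Thus k = 5·6 = 30.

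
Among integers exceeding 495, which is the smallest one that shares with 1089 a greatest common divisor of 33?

528

1089 = 33·33. Any m with gcd(m, 1089) = 33 is a multiple of 33, say 33s, with s coprime to 33.
Need s > 495/33, so s ≥ 16. First s ≥ 16 with gcd(s, 33) = 1 is s = 16. Thus m = 33·16 = 528.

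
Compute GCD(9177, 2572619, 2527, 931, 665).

133

9177 = 3 · 7 · 19 · 23; 2572619 = 7 · 19 · 23 · 29²; 2527 = 7 · 19²; 931 = 7² · 19; 665 = 5 · 7 · 19
gcd takes min exponent of each prime: 7 · 19 = 133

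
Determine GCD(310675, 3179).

Euclid: 310675 = 97·3179 + 2312; 3179 = 1·2312 + 867; 2312 = 2·867 + 578; 867 = 1·578 + 289; 578 = 2·289 + 0. Last nonzero remainder: 289.

289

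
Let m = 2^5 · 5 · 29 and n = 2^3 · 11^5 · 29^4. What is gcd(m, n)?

min exponent per shared prime: 2^3 · 29 = 232

232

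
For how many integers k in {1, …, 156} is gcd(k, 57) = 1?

Prime factors of 57: 3, 19. Count integers ≤ 156 divisible by none of them.
By inclusion–exclusion: 156 − ⌊156/3⌋ − ⌊156/19⌋ + ⌊156/57⌋ = 98.

98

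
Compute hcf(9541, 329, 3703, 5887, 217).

7

gcd(9541, 329): 9541 = 29·329 + 0 → 329
gcd(329, 3703): 3703 = 11·329 + 84; 329 = 3·84 + 77; 84 = 1·77 + 7; 77 = 11·7 + 0 → 7
gcd(7, 5887): 5887 = 841·7 + 0 → 7
gcd(7, 217): 217 = 31·7 + 0 → 7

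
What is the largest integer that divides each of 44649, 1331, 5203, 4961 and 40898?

gcd(44649, 1331): 44649 = 33·1331 + 726; 1331 = 1·726 + 605; 726 = 1·605 + 121; 605 = 5·121 + 0 → 121
gcd(121, 5203): 5203 = 43·121 + 0 → 121
gcd(121, 4961): 4961 = 41·121 + 0 → 121
gcd(121, 40898): 40898 = 338·121 + 0 → 121

121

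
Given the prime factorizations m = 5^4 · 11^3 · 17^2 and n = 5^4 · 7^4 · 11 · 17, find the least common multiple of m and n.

max exponent per prime: 5^4 · 7^4 · 11^3 · 17^2 = 577228911875

577228911875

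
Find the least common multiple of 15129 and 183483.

gcd first: 183483 = 12·15129 + 1935; 15129 = 7·1935 + 1584; 1935 = 1·1584 + 351; 1584 = 4·351 + 180; 351 = 1·180 + 171; 180 = 1·171 + 9; 171 = 19·9 + 0 → gcd = 9
lcm = 15129·183483/gcd = 2775914307/9 = 308434923

308434923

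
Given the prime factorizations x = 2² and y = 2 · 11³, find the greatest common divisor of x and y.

min exponent per shared prime: 2 = 2

2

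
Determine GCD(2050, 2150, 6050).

50

gcd(2050, 2150): 2150 = 1·2050 + 100; 2050 = 20·100 + 50; 100 = 2·50 + 0 → 50
gcd(50, 6050): 6050 = 121·50 + 0 → 50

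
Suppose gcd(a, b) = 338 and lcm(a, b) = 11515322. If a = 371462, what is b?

a·b = gcd·lcm = 338·11515322 = 3892178836, so b = 3892178836/371462 = 10478.

10478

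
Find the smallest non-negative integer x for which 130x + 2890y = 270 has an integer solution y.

91

Reduce mod 2890: 130x ≡ 270 (mod 2890). With g = gcd(130, 2890) = 10 dividing 270, divide through: 13x ≡ 27 (mod 289).
Since gcd(13, 289) = 1, x ≡ 27·(13)⁻¹ ≡ 91 (mod 289). Smallest non-negative: 91.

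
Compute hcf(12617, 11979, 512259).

gcd(12617, 11979): 12617 = 1·11979 + 638; 11979 = 18·638 + 495; 638 = 1·495 + 143; 495 = 3·143 + 66; 143 = 2·66 + 11; 66 = 6·11 + 0 → 11
gcd(11, 512259): 512259 = 46569·11 + 0 → 11

11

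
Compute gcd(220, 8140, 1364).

gcd(220, 8140): 8140 = 37·220 + 0 → 220
gcd(220, 1364): 1364 = 6·220 + 44; 220 = 5·44 + 0 → 44

44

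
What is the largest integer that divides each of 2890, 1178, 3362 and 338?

2

2890 = 2 · 5 · 17²; 1178 = 2 · 19 · 31; 3362 = 2 · 41²; 338 = 2 · 13²
gcd takes min exponent of each prime: 2 = 2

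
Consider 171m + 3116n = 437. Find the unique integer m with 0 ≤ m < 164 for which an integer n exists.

39

Reduce mod 3116: 171m ≡ 437 (mod 3116). With g = gcd(171, 3116) = 19 dividing 437, divide through: 9m ≡ 23 (mod 164).
Since gcd(9, 164) = 1, m ≡ 23·(9)⁻¹ ≡ 39 (mod 164). Smallest non-negative: 39.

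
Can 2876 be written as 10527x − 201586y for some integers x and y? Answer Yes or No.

gcd(10527, 201586): 201586 = 19·10527 + 1573; 10527 = 6·1573 + 1089; 1573 = 1·1089 + 484; 1089 = 2·484 + 121; 484 = 4·121 + 0 → 121
121 does not divide 2876, so a solution does not exist.

No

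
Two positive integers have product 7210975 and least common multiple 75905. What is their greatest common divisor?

gcd·lcm = product, so gcd = 7210975/75905 = 95.

95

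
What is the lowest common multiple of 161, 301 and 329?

161 = 7 · 23; 301 = 7 · 43; 329 = 7 · 47
lcm takes max exponent of each prime: 7 · 23 · 43 · 47 = 325381

325381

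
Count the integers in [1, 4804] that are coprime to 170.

Prime factors of 170: 2, 5, 17. Count integers ≤ 4804 divisible by none of them.
By inclusion–exclusion: 4804 − ⌊4804/2⌋ − ⌊4804/5⌋ − ⌊4804/17⌋ + ⌊4804/10⌋ + ⌊4804/34⌋ + ⌊4804/85⌋ − ⌊4804/170⌋ = 1809.

1809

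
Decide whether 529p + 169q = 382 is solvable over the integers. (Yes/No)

Yes

By Bézout, 529p + 169q = 382 has integer solutions iff gcd(529, 169) | 382.
Euclid: 529 = 3·169 + 22; 169 = 7·22 + 15; 22 = 1·15 + 7; 15 = 2·7 + 1; 7 = 7·1 + 0. gcd = 1; 382 mod 1 = 0. Yes.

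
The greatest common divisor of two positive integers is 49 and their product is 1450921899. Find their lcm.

29610651

gcd·lcm = product, so lcm = 1450921899/49 = 29610651.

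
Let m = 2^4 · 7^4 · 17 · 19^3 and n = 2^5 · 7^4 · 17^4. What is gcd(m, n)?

653072

min exponent per shared prime: 2^4 · 7^4 · 17 = 653072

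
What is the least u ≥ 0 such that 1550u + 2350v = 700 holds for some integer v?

gcd(1550, 2350) = 50 (Euclid: 2350 = 1·1550 + 800; 1550 = 1·800 + 750; 800 = 1·750 + 50; 750 = 15·50 + 0), and 50 | 700.
Extended Euclid: 1550·(-3) + 2350·(2) = 50. Scale by 14: u₀ = -42.
General solution u = u₀ + 47t; reducing mod 47 gives u = 5 (and v = -3).

5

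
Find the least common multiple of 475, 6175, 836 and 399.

lcm(475, 6175) = 475·6175/gcd = 2933125/475 = 6175
lcm(6175, 836) = 6175·836/gcd = 5162300/19 = 271700
lcm(271700, 399) = 271700·399/gcd = 108408300/19 = 5705700

5705700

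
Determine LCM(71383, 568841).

164395049

gcd first: 568841 = 7·71383 + 69160; 71383 = 1·69160 + 2223; 69160 = 31·2223 + 247; 2223 = 9·247 + 0 → gcd = 247
lcm = 71383·568841/gcd = 40605577103/247 = 164395049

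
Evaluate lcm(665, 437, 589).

lcm(665, 437) = 665·437/gcd = 290605/19 = 15295
lcm(15295, 589) = 15295·589/gcd = 9008755/19 = 474145

474145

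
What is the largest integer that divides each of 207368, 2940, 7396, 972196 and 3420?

4

207368 = 2³ · 7² · 23²; 2940 = 2² · 3 · 5 · 7²; 7396 = 2² · 43²; 972196 = 2² · 17² · 29²; 3420 = 2² · 3² · 5 · 19
gcd takes min exponent of each prime: 2² = 4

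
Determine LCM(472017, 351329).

472017 = 3 · 7² · 13² · 19; 351329 = 11 · 19 · 41²
max exponents: 3 · 7² · 11 · 13² · 19 · 41² = 8728066347

8728066347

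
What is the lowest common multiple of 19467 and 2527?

7027587

gcd first: 19467 = 7·2527 + 1778; 2527 = 1·1778 + 749; 1778 = 2·749 + 280; 749 = 2·280 + 189; 280 = 1·189 + 91; 189 = 2·91 + 7; 91 = 13·7 + 0 → gcd = 7
lcm = 19467·2527/gcd = 49193109/7 = 7027587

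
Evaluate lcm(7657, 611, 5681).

lcm(7657, 611) = 7657·611/gcd = 4678427/13 = 359879
lcm(359879, 5681) = 359879·5681/gcd = 2044472599/247 = 8277217

8277217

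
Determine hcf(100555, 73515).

Euclid: 100555 = 1·73515 + 27040; 73515 = 2·27040 + 19435; 27040 = 1·19435 + 7605; 19435 = 2·7605 + 4225; 7605 = 1·4225 + 3380; 4225 = 1·3380 + 845; 3380 = 4·845 + 0. Last nonzero remainder: 845.

845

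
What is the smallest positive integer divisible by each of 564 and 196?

27636

564 = 2² · 3 · 47; 196 = 2² · 7²
max exponents: 2² · 3 · 7² · 47 = 27636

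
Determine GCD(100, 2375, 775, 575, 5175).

100 = 2² · 5²; 2375 = 5³ · 19; 775 = 5² · 31; 575 = 5² · 23; 5175 = 3² · 5² · 23
gcd takes min exponent of each prime: 5² = 25

25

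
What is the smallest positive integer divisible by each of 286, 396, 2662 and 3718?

8097804

286 = 2 · 11 · 13; 396 = 2² · 3² · 11; 2662 = 2 · 11³; 3718 = 2 · 11 · 13²
lcm takes max exponent of each prime: 2² · 3² · 11³ · 13² = 8097804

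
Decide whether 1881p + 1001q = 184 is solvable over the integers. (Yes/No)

By Bézout, 1881p + 1001q = 184 has integer solutions iff gcd(1881, 1001) | 184.
Euclid: 1881 = 1·1001 + 880; 1001 = 1·880 + 121; 880 = 7·121 + 33; 121 = 3·33 + 22; 33 = 1·22 + 11; 22 = 2·11 + 0. gcd = 11; 184 mod 11 = 8. No.

No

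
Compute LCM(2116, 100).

gcd first: 2116 = 21·100 + 16; 100 = 6·16 + 4; 16 = 4·4 + 0 → gcd = 4
lcm = 2116·100/gcd = 211600/4 = 52900

52900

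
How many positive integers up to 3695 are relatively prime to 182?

1462

182 = 2·7·13. Inclusion–exclusion on these primes:
3695 − ⌊3695/2⌋ − ⌊3695/7⌋ − ⌊3695/13⌋ + ⌊3695/14⌋ + ⌊3695/26⌋ + ⌊3695/91⌋ − ⌊3695/182⌋ = 1462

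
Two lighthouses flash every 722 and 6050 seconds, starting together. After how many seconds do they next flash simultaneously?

2184050

722 = 2 · 19²; 6050 = 2 · 5² · 11²
max exponents: 2 · 5² · 11² · 19² = 2184050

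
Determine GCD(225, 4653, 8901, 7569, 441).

gcd(225, 4653): 4653 = 20·225 + 153; 225 = 1·153 + 72; 153 = 2·72 + 9; 72 = 8·9 + 0 → 9
gcd(9, 8901): 8901 = 989·9 + 0 → 9
gcd(9, 7569): 7569 = 841·9 + 0 → 9
gcd(9, 441): 441 = 49·9 + 0 → 9

9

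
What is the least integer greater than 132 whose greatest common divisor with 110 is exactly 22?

154

gcd(m, 110) = 22 forces 22 | m; write m = 22s. Then gcd(22s, 22·5) = 22·gcd(s, 5), so need gcd(s, 5) = 1.
22s > 132 gives s ≥ 7. The least s ≥ 7 coprime to 5 is 7, so m = 22·7 = 154.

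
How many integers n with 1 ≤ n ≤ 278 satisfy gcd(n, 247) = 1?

Prime factors of 247: 13, 19. Count integers ≤ 278 divisible by none of them.
By inclusion–exclusion: 278 − ⌊278/13⌋ − ⌊278/19⌋ + ⌊278/247⌋ = 244.

244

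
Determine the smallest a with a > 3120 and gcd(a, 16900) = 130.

gcd(a, 16900) = 130 forces 130 | a; write a = 130s. Then gcd(130s, 130·130) = 130·gcd(s, 130), so need gcd(s, 130) = 1.
130s > 3120 gives s ≥ 25. The least s ≥ 25 coprime to 130 is 27, so a = 130·27 = 3510.

3510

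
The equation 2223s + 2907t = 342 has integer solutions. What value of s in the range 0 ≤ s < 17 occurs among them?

8

Euclid: 2907 = 1·2223 + 684; 2223 = 3·684 + 171; 684 = 4·171 + 0 → gcd = 171; 342 = 171·2.
Back-substitution yields 2223·(4) + 2907·(-3) = 171, so one solution is s = 4·2 = 8, t = -3·2 = -6.
Solutions in s differ by 2907/171 = 17; the one in [0, 17) is 8 mod 17 = 8.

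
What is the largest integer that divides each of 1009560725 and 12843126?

323

Euclid: 1009560725 = 78·12843126 + 7796897; 12843126 = 1·7796897 + 5046229; 7796897 = 1·5046229 + 2750668; 5046229 = 1·2750668 + 2295561; 2750668 = 1·2295561 + 455107; 2295561 = 5·455107 + 20026; 455107 = 22·20026 + 14535; 20026 = 1·14535 + 5491; 14535 = 2·5491 + 3553; 5491 = 1·3553 + 1938; 3553 = 1·1938 + 1615; 1938 = 1·1615 + 323; 1615 = 5·323 + 0. Last nonzero remainder: 323.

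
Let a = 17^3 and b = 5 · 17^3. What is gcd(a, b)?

4913

min exponent per shared prime: 17^3 = 4913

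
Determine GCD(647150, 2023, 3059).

gcd(647150, 2023): 647150 = 319·2023 + 1813; 2023 = 1·1813 + 210; 1813 = 8·210 + 133; 210 = 1·133 + 77; 133 = 1·77 + 56; 77 = 1·56 + 21; 56 = 2·21 + 14; 21 = 1·14 + 7; 14 = 2·7 + 0 → 7
gcd(7, 3059): 3059 = 437·7 + 0 → 7

7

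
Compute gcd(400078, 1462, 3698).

2

gcd(400078, 1462): 400078 = 273·1462 + 952; 1462 = 1·952 + 510; 952 = 1·510 + 442; 510 = 1·442 + 68; 442 = 6·68 + 34; 68 = 2·34 + 0 → 34
gcd(34, 3698): 3698 = 108·34 + 26; 34 = 1·26 + 8; 26 = 3·8 + 2; 8 = 4·2 + 0 → 2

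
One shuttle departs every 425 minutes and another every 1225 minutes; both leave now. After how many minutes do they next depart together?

20825

425 = 5² · 17; 1225 = 5² · 7²
max exponents: 5² · 7² · 17 = 20825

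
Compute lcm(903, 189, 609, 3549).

lcm(903, 189) = 903·189/gcd = 170667/21 = 8127
lcm(8127, 609) = 8127·609/gcd = 4949343/21 = 235683
lcm(235683, 3549) = 235683·3549/gcd = 836438967/21 = 39830427

39830427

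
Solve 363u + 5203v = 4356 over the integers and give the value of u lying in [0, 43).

Reduce mod 5203: 363u ≡ 4356 (mod 5203). With g = gcd(363, 5203) = 121 dividing 4356, divide through: 3u ≡ 36 (mod 43).
Since gcd(3, 43) = 1, u ≡ 36·(3)⁻¹ ≡ 12 (mod 43). Smallest non-negative: 12.

12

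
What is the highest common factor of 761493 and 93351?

761493 = 3 · 41² · 151
93351 = 3 · 29² · 37
Common: 3 = 3

3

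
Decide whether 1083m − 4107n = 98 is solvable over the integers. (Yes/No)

gcd(1083, 4107): 4107 = 3·1083 + 858; 1083 = 1·858 + 225; 858 = 3·225 + 183; 225 = 1·183 + 42; 183 = 4·42 + 15; 42 = 2·15 + 12; 15 = 1·12 + 3; 12 = 4·3 + 0 → 3
3 does not divide 98, so a solution does not exist.

No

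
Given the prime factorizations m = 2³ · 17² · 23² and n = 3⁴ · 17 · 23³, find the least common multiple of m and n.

max exponent per prime: 2³ · 3⁴ · 17² · 23³ = 2278538424

2278538424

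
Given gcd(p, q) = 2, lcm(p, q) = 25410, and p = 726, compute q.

p·q = gcd·lcm = 2·25410 = 50820, so q = 50820/726 = 70.

70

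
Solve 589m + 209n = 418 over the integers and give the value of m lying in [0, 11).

Euclid: 589 = 2·209 + 171; 209 = 1·171 + 38; 171 = 4·38 + 19; 38 = 2·19 + 0 → gcd = 19; 418 = 19·22.
Back-substitution yields 589·(5) + 209·(-14) = 19, so one solution is m = 5·22 = 110, n = -14·22 = -308.
Solutions in m differ by 209/19 = 11; the one in [0, 11) is 110 mod 11 = 0.

0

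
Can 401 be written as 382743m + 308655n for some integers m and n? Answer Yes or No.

gcd(382743, 308655): 382743 = 1·308655 + 74088; 308655 = 4·74088 + 12303; 74088 = 6·12303 + 270; 12303 = 45·270 + 153; 270 = 1·153 + 117; 153 = 1·117 + 36; 117 = 3·36 + 9; 36 = 4·9 + 0 → 9
9 does not divide 401, so a solution does not exist.

No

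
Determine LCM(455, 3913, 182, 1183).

508690

lcm(455, 3913) = 455·3913/gcd = 1780415/91 = 19565
lcm(19565, 182) = 19565·182/gcd = 3560830/91 = 39130
lcm(39130, 1183) = 39130·1183/gcd = 46290790/91 = 508690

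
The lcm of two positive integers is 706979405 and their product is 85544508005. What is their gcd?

From gcd × lcm = mn: gcd = 85544508005 / 706979405 = 121.

121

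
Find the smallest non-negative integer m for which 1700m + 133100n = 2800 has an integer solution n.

628

Reduce mod 133100: 1700m ≡ 2800 (mod 133100). With g = gcd(1700, 133100) = 100 dividing 2800, divide through: 17m ≡ 28 (mod 1331).
Since gcd(17, 1331) = 1, m ≡ 28·(17)⁻¹ ≡ 628 (mod 1331). Smallest non-negative: 628.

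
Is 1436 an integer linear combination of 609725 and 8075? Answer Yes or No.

By Bézout, 609725m − 8075n = 1436 has integer solutions iff gcd(609725, 8075) | 1436.
Euclid: 609725 = 75·8075 + 4100; 8075 = 1·4100 + 3975; 4100 = 1·3975 + 125; 3975 = 31·125 + 100; 125 = 1·100 + 25; 100 = 4·25 + 0. gcd = 25; 1436 mod 25 = 11. No.

No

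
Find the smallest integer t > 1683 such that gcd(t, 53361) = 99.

gcd(t, 53361) = 99 forces 99 | t; write t = 99s. Then gcd(99s, 99·539) = 99·gcd(s, 539), so need gcd(s, 539) = 1.
99s > 1683 gives s ≥ 18. The least s ≥ 18 coprime to 539 is 18, so t = 99·18 = 1782.

1782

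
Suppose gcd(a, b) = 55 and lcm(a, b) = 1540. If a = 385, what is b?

220

Using ab = gcd(a,b)·lcm(a,b) = 55·1540 = 84700, we get b = 84700/385 = 220.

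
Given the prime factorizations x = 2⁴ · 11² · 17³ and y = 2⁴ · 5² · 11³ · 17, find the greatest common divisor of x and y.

32912

min exponent per shared prime: 2⁴ · 11² · 17 = 32912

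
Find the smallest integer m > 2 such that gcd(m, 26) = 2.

gcd(m, 26) = 2 forces 2 | m; write m = 2s. Then gcd(2s, 2·13) = 2·gcd(s, 13), so need gcd(s, 13) = 1.
2s > 2 gives s ≥ 2. The least s ≥ 2 coprime to 13 is 2, so m = 2·2 = 4.

4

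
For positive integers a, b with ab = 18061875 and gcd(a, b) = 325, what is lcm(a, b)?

55575

For any two positive integers, gcd × lcm equals their product. Hence lcm = 18061875 / 325 = 55575.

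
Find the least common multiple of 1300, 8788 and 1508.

1300 = 2² · 5² · 13; 8788 = 2² · 13³; 1508 = 2² · 13 · 29
lcm takes max exponent of each prime: 2² · 5² · 13³ · 29 = 6371300

6371300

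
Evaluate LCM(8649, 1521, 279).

1461681

lcm(8649, 1521) = 8649·1521/gcd = 13155129/9 = 1461681
lcm(1461681, 279) = 1461681·279/gcd = 407808999/279 = 1461681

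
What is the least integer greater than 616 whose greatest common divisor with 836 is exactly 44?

Multiples of 44 above 616: 44·15, 44·16, … . Need the cofactor coprime to 836/44 = 19.
Checking s = 15, 16, … the first with gcd(s, 19) = 1 is s = 15, giving 660.

660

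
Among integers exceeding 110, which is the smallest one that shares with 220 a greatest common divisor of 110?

330

gcd(m, 220) = 110 forces 110 | m; write m = 110s. Then gcd(110s, 110·2) = 110·gcd(s, 2), so need gcd(s, 2) = 1.
110s > 110 gives s ≥ 2. The least s ≥ 2 coprime to 2 is 3, so m = 110·3 = 330.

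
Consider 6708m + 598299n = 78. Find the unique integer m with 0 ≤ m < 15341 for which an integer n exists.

Reduce mod 598299: 6708m ≡ 78 (mod 598299). With g = gcd(6708, 598299) = 39 dividing 78, divide through: 172m ≡ 2 (mod 15341).
Since gcd(172, 15341) = 1, m ≡ 2·(172)⁻¹ ≡ 2319 (mod 15341). Smallest non-negative: 2319.

2319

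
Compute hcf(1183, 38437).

7

Euclid: 38437 = 32·1183 + 581; 1183 = 2·581 + 21; 581 = 27·21 + 14; 21 = 1·14 + 7; 14 = 2·7 + 0. Last nonzero remainder: 7.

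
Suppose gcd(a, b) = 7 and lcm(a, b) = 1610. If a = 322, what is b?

35

Using ab = gcd(a,b)·lcm(a,b) = 7·1610 = 11270, we get b = 11270/322 = 35.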